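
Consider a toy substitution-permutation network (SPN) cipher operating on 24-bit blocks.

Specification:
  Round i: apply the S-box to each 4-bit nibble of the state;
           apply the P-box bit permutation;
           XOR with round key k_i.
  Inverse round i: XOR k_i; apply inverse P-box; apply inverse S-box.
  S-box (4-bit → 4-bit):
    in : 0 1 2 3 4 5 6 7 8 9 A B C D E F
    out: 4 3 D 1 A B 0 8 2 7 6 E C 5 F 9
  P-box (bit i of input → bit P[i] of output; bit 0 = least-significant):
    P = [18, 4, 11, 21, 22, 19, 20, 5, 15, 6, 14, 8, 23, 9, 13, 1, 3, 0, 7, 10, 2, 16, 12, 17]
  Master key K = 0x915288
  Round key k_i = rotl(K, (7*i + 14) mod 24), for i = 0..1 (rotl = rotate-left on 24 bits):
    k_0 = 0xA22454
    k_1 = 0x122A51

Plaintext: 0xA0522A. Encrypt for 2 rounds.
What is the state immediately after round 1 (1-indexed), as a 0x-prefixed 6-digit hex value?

s_0 = plaintext = 0xA0522A
s_1 = Round(s_0, k_0) = 0x73FFE6
s_2 = Round(s_1, k_1) = 0xC8AB7B

0x73FFE6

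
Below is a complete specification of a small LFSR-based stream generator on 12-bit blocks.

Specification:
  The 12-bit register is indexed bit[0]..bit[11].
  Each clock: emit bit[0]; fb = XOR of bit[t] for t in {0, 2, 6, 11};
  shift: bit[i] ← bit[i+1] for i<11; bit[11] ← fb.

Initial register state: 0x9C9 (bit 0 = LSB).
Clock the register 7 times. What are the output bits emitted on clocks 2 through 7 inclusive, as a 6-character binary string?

reg_0 = 0x9C9
clock 1: out=1, reg = 0xCE4
clock 2: out=0, reg = 0xE72
clock 3: out=0, reg = 0x739
clock 4: out=1, reg = 0xB9C
clock 5: out=0, reg = 0x5CE
clock 6: out=0, reg = 0x2E7
clock 7: out=1, reg = 0x973

001001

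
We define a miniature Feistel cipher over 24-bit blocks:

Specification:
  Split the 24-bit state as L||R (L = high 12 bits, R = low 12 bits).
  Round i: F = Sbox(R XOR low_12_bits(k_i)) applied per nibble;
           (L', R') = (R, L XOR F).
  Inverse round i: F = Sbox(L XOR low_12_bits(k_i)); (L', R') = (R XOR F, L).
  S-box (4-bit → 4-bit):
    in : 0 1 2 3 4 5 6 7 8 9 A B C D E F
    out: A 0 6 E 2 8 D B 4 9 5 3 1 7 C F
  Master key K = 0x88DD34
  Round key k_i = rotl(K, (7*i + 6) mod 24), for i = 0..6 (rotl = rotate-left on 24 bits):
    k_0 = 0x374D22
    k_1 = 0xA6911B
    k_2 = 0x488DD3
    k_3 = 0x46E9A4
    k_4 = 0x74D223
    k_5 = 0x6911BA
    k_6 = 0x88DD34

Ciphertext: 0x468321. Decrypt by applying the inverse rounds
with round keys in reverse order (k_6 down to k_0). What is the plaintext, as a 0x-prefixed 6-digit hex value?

s_0 = ciphertext = 0x468321
s_1 = InvRound(s_0, k_6) = 0xAA0468
s_2 = InvRound(s_1, k_5) = 0x76DAA0
s_3 = InvRound(s_2, k_4) = 0x28C76D
s_4 = InvRound(s_3, k_3) = 0x40928C
s_5 = InvRound(s_4, k_2) = 0xBF9409
s_6 = InvRound(s_5, k_1) = 0x1CFBF9
s_7 = InvRound(s_6, k_0) = 0xA3E1CF

0xA3E1CF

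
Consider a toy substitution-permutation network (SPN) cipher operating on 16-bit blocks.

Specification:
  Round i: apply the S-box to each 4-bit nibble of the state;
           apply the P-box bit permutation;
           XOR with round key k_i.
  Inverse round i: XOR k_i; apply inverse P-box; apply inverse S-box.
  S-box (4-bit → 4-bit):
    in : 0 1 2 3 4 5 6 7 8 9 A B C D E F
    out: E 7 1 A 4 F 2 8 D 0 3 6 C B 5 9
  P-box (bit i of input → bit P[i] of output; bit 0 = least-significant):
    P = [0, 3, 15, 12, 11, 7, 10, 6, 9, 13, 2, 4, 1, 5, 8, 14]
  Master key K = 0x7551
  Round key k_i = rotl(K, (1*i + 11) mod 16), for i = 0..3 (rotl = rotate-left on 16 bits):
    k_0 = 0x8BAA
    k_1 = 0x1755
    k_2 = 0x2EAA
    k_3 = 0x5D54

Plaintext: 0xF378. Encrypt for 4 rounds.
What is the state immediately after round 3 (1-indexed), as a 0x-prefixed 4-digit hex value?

s_0 = plaintext = 0xF378
s_1 = Round(s_0, k_0) = 0x7BF9
s_2 = Round(s_1, k_1) = 0x7F11
s_3 = Round(s_2, k_2) = 0xE033
s_4 = Round(s_3, k_3) = 0x6C8A

0xE033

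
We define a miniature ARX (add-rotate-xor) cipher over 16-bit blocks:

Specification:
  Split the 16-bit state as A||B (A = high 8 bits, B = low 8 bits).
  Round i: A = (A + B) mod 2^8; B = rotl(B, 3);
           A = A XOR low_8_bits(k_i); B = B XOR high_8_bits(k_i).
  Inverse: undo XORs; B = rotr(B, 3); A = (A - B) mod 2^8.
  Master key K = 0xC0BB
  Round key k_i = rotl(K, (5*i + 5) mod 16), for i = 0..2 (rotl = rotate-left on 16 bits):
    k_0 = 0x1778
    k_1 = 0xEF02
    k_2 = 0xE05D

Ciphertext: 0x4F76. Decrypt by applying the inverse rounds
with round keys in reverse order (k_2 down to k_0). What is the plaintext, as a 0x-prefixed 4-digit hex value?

0xCD16

s_0 = ciphertext = 0x4F76
s_1 = InvRound(s_0, k_2) = 0x40D2
s_2 = InvRound(s_1, k_1) = 0x9BA7
s_3 = InvRound(s_2, k_0) = 0xCD16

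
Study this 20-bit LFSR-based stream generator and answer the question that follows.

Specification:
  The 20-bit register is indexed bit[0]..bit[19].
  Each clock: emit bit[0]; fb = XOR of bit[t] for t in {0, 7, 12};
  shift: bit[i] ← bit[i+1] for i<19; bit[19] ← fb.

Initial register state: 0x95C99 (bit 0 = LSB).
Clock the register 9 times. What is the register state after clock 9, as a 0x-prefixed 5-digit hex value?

0xDACAE

reg_0 = 0x95C99
clock 1: out=1, reg = 0xCAE4C
clock 2: out=0, reg = 0x65726
clock 3: out=0, reg = 0xB2B93
clock 4: out=1, reg = 0x595C9
clock 5: out=1, reg = 0xACAE4
clock 6: out=0, reg = 0xD6572
clock 7: out=0, reg = 0x6B2B9
clock 8: out=1, reg = 0xB595C
clock 9: out=0, reg = 0xDACAE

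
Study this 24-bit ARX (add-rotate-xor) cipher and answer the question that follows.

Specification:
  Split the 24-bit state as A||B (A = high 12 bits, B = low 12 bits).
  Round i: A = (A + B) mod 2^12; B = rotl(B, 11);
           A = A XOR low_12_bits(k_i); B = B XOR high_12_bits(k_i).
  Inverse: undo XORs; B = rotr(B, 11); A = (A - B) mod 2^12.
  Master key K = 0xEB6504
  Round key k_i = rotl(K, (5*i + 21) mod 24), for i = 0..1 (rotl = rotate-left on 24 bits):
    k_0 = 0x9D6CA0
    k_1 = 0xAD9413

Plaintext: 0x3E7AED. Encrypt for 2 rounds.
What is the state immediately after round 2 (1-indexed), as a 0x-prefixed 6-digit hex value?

s_0 = plaintext = 0x3E7AED
s_1 = Round(s_0, k_0) = 0x2744A0
s_2 = Round(s_1, k_1) = 0x307889

0x307889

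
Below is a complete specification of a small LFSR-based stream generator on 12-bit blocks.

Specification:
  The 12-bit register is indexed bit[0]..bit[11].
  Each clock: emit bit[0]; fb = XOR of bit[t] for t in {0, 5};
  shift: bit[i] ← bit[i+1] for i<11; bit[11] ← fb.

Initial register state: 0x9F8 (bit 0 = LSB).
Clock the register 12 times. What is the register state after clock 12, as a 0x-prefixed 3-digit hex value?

0x237

reg_0 = 0x9F8
clock 1: out=0, reg = 0xCFC
clock 2: out=0, reg = 0xE7E
clock 3: out=0, reg = 0xF3F
clock 4: out=1, reg = 0x79F
clock 5: out=1, reg = 0xBCF
clock 6: out=1, reg = 0xDE7
clock 7: out=1, reg = 0x6F3
clock 8: out=1, reg = 0x379
clock 9: out=1, reg = 0x1BC
clock 10: out=0, reg = 0x8DE
clock 11: out=0, reg = 0x46F
clock 12: out=1, reg = 0x237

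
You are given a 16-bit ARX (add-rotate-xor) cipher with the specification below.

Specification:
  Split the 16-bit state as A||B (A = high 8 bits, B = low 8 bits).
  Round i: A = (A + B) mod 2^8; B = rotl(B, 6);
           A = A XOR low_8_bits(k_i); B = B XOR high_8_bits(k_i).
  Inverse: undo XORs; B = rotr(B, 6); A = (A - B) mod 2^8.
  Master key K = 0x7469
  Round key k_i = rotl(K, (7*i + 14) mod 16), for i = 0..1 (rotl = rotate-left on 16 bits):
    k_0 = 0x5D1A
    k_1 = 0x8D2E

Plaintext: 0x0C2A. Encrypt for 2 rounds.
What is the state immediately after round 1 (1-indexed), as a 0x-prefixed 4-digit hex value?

s_0 = plaintext = 0x0C2A
s_1 = Round(s_0, k_0) = 0x2CD7
s_2 = Round(s_1, k_1) = 0x2D78

0x2CD7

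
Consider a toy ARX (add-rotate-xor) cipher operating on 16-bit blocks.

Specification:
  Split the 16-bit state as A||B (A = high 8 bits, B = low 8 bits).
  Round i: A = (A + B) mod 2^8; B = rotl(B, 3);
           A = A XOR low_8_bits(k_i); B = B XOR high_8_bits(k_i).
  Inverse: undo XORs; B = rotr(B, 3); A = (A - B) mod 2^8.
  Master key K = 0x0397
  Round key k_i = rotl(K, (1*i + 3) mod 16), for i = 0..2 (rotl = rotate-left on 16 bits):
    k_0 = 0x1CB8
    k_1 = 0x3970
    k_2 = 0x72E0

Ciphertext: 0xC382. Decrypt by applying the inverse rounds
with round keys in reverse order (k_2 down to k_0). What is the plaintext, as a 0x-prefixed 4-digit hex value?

s_0 = ciphertext = 0xC382
s_1 = InvRound(s_0, k_2) = 0x051E
s_2 = InvRound(s_1, k_1) = 0x91E4
s_3 = InvRound(s_2, k_0) = 0x0A1F

0x0A1F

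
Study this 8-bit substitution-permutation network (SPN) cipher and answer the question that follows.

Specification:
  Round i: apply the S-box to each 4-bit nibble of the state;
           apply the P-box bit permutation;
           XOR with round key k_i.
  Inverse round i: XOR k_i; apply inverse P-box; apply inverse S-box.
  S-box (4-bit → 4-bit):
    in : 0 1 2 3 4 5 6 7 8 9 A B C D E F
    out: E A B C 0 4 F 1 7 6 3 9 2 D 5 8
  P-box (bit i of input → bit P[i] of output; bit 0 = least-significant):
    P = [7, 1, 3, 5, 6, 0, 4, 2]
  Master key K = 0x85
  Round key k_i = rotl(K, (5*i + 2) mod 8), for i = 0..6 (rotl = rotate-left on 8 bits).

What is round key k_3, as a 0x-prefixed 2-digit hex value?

0x0B

K = 0x85
k_0 = rotl(K, (5*0+2) mod 8) = rotl(K, 2) = 0x16
k_1 = rotl(K, (5*1+2) mod 8) = rotl(K, 7) = 0xC2
k_2 = rotl(K, (5*2+2) mod 8) = rotl(K, 4) = 0x58
k_3 = rotl(K, (5*3+2) mod 8) = rotl(K, 1) = 0x0B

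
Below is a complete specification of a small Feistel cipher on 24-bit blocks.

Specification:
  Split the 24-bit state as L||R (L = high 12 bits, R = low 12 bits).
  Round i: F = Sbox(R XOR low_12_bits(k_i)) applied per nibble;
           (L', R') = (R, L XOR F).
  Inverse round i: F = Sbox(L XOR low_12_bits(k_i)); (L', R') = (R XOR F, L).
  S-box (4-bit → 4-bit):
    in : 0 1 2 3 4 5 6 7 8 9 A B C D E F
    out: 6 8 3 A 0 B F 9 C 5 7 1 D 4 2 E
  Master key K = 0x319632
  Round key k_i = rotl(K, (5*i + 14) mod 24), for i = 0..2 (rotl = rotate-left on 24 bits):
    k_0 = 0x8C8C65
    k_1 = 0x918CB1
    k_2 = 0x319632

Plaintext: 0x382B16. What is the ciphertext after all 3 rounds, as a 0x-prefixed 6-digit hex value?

s_0 = plaintext = 0x382B16
s_1 = Round(s_0, k_0) = 0xB16A18
s_2 = Round(s_1, k_1) = 0xA18463
s_3 = Round(s_2, k_2) = 0x4639A0

0x4639A0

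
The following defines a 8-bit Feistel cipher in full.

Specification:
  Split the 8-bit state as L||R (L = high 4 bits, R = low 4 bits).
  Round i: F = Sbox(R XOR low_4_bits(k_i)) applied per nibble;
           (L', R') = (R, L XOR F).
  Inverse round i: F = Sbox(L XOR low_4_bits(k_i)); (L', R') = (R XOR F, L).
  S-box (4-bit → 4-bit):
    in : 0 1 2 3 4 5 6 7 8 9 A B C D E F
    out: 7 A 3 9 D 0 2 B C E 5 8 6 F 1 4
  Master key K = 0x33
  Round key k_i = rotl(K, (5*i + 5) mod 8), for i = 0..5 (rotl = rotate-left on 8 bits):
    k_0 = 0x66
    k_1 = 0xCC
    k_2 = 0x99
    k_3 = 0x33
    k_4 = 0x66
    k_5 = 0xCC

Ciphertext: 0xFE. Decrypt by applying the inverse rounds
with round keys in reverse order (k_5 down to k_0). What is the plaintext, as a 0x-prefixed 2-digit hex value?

0x81

s_0 = ciphertext = 0xFE
s_1 = InvRound(s_0, k_5) = 0x7F
s_2 = InvRound(s_1, k_4) = 0x57
s_3 = InvRound(s_2, k_3) = 0x55
s_4 = InvRound(s_3, k_2) = 0x35
s_5 = InvRound(s_4, k_1) = 0x13
s_6 = InvRound(s_5, k_0) = 0x81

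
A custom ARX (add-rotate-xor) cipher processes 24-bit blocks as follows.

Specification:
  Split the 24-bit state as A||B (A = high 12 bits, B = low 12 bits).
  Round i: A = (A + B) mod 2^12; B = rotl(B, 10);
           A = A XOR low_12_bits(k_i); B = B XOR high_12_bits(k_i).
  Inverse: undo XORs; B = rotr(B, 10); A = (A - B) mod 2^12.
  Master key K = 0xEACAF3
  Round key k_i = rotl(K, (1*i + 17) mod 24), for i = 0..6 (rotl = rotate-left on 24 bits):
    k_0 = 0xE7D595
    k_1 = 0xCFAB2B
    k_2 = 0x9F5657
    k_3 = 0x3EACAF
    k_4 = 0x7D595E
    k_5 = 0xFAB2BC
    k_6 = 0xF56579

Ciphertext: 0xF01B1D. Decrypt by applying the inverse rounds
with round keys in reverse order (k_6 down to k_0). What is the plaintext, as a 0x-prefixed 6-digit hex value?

0xB3CA71

s_0 = ciphertext = 0xF01B1D
s_1 = InvRound(s_0, k_6) = 0x94B12D
s_2 = InvRound(s_1, k_5) = 0x1DCA1B
s_3 = InvRound(s_2, k_4) = 0x14773B
s_4 = InvRound(s_3, k_3) = 0xAA3345
s_5 = InvRound(s_4, k_2) = 0x232AC2
s_6 = InvRound(s_5, k_1) = 0x0388E1
s_7 = InvRound(s_6, k_0) = 0xB3CA71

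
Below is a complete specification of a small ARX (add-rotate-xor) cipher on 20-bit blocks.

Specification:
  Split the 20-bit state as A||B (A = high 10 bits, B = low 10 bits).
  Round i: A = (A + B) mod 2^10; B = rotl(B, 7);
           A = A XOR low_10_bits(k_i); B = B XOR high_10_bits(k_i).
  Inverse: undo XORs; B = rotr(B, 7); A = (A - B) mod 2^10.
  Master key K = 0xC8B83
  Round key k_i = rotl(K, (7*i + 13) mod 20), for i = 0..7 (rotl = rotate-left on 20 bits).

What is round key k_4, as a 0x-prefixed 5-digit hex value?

K = 0xC8B83
k_0 = rotl(K, (7*0+13) mod 20) = rotl(K, 13) = 0x07917
k_1 = rotl(K, (7*1+13) mod 20) = rotl(K, 0) = 0xC8B83
k_2 = rotl(K, (7*2+13) mod 20) = rotl(K, 7) = 0x5C1E4
k_3 = rotl(K, (7*3+13) mod 20) = rotl(K, 14) = 0x0F22E
k_4 = rotl(K, (7*4+13) mod 20) = rotl(K, 1) = 0x91707

0x91707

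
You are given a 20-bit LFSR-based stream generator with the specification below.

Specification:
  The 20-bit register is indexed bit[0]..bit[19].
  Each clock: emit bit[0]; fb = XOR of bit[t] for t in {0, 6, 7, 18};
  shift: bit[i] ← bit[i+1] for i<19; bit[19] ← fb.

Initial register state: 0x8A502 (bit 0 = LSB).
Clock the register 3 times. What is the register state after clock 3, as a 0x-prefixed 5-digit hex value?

0xD14A0

reg_0 = 0x8A502
clock 1: out=0, reg = 0x45281
clock 2: out=1, reg = 0xA2940
clock 3: out=0, reg = 0xD14A0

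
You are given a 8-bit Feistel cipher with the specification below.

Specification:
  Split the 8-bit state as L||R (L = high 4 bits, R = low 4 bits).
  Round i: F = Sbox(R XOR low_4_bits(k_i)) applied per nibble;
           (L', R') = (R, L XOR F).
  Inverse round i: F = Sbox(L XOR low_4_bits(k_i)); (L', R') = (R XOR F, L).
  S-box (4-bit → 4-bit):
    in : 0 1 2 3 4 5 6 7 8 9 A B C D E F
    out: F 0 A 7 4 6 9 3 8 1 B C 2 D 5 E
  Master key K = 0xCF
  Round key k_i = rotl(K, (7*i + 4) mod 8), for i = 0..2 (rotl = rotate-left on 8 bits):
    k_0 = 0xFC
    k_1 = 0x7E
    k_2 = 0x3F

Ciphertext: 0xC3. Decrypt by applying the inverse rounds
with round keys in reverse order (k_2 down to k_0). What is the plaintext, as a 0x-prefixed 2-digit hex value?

0x87

s_0 = ciphertext = 0xC3
s_1 = InvRound(s_0, k_2) = 0x4C
s_2 = InvRound(s_1, k_1) = 0x74
s_3 = InvRound(s_2, k_0) = 0x87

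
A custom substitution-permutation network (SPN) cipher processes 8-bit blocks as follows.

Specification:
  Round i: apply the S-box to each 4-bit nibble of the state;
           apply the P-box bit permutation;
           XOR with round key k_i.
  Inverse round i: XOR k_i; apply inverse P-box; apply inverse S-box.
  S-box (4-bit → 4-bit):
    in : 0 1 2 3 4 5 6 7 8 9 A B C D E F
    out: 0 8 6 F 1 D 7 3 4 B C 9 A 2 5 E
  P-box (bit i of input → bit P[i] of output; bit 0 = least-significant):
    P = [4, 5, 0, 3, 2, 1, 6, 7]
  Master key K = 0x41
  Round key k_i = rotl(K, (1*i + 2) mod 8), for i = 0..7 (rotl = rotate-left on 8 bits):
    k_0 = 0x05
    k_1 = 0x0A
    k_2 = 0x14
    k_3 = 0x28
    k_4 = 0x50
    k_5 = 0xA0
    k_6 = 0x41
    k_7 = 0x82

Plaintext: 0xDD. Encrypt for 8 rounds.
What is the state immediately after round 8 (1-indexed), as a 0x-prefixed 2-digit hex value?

s_0 = plaintext = 0xDD
s_1 = Round(s_0, k_0) = 0x27
s_2 = Round(s_1, k_1) = 0x78
s_3 = Round(s_2, k_2) = 0x13
s_4 = Round(s_3, k_3) = 0x91
s_5 = Round(s_4, k_4) = 0xDE
s_6 = Round(s_5, k_5) = 0xB3
s_7 = Round(s_6, k_6) = 0xFC
s_8 = Round(s_7, k_7) = 0x68

0x68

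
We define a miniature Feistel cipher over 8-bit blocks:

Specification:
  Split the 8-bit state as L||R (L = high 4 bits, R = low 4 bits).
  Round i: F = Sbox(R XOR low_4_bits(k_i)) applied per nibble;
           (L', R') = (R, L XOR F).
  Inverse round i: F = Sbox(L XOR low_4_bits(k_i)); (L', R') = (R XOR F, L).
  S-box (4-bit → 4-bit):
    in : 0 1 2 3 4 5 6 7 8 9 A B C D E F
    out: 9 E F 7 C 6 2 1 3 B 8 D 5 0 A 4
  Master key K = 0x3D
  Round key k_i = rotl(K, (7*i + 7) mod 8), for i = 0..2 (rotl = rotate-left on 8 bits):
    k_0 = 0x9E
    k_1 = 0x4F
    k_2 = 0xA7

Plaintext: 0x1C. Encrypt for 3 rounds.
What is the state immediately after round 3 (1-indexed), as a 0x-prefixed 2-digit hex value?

0x28

s_0 = plaintext = 0x1C
s_1 = Round(s_0, k_0) = 0xCE
s_2 = Round(s_1, k_1) = 0xE2
s_3 = Round(s_2, k_2) = 0x28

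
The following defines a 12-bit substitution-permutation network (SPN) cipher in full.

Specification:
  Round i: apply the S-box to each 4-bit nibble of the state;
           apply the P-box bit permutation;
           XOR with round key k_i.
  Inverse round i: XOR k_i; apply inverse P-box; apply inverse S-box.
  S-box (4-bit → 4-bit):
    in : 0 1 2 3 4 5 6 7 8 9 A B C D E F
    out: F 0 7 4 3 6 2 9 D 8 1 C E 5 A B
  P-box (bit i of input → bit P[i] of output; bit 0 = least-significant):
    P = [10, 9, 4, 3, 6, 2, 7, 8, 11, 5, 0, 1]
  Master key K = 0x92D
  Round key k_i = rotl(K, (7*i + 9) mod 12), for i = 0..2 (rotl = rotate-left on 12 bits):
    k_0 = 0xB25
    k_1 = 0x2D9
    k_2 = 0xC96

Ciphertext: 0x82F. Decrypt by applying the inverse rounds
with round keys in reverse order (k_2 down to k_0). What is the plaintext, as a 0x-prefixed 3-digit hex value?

s_0 = ciphertext = 0x82F
s_1 = InvRound(s_0, k_2) = 0x538
s_2 = InvRound(s_1, k_1) = 0x584
s_3 = InvRound(s_2, k_0) = 0x234

0x234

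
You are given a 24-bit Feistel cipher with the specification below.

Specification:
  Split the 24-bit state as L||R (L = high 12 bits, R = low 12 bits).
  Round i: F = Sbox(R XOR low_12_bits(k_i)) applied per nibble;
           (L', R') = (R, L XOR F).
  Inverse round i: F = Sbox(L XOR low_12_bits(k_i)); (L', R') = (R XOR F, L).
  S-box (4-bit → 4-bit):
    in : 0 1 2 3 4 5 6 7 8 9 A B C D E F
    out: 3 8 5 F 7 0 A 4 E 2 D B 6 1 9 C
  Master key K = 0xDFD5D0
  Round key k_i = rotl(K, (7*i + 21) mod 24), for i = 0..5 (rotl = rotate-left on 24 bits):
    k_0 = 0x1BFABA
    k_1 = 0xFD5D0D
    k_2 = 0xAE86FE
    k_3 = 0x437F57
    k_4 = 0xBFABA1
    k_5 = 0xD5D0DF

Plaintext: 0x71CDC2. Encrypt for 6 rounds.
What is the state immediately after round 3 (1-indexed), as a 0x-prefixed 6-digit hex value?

s_0 = plaintext = 0x71CDC2
s_1 = Round(s_0, k_0) = 0xDC2352
s_2 = Round(s_1, k_1) = 0x3524CE
s_3 = Round(s_2, k_2) = 0x4CE6A1
s_4 = Round(s_3, k_3) = 0x6A1604
s_5 = Round(s_4, k_4) = 0x604771
s_6 = Round(s_5, k_5) = 0x7712DD

0x4CE6A1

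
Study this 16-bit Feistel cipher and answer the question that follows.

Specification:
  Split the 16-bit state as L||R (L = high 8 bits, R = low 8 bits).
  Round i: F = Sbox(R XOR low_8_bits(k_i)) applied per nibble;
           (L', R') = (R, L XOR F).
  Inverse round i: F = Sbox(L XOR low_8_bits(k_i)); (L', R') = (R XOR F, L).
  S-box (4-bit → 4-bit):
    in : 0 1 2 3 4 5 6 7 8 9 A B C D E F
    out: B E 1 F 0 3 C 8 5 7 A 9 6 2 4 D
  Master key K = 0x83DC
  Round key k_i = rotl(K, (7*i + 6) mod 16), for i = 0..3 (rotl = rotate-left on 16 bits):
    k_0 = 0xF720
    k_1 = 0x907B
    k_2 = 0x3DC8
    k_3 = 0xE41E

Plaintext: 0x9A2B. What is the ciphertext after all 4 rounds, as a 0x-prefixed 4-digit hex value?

s_0 = plaintext = 0x9A2B
s_1 = Round(s_0, k_0) = 0x2B23
s_2 = Round(s_1, k_1) = 0x231E
s_3 = Round(s_2, k_2) = 0x1E0F
s_4 = Round(s_3, k_3) = 0x0FF0

0x0FF0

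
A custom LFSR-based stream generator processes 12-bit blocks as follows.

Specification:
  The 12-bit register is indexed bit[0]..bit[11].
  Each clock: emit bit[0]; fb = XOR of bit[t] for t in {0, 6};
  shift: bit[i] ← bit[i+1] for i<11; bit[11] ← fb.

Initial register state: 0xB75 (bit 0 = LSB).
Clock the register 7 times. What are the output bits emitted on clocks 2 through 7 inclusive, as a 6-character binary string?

010111

reg_0 = 0xB75
clock 1: out=1, reg = 0x5BA
clock 2: out=0, reg = 0x2DD
clock 3: out=1, reg = 0x16E
clock 4: out=0, reg = 0x8B7
clock 5: out=1, reg = 0xC5B
clock 6: out=1, reg = 0x62D
clock 7: out=1, reg = 0xB16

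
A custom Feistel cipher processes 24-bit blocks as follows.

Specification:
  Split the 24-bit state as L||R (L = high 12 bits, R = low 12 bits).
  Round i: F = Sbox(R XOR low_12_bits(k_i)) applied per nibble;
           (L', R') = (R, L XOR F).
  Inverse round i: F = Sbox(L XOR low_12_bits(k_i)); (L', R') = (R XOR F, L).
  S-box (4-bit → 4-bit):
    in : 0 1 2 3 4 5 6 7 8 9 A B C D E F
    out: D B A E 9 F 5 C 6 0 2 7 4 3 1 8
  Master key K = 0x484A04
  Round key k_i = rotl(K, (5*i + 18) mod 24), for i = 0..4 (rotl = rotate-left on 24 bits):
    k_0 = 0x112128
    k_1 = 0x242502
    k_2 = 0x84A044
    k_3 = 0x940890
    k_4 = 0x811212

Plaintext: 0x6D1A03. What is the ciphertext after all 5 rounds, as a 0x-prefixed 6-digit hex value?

0xFA6C6E

s_0 = plaintext = 0x6D1A03
s_1 = Round(s_0, k_0) = 0xA03176
s_2 = Round(s_1, k_1) = 0x1763CA
s_3 = Round(s_2, k_2) = 0x3CAF17
s_4 = Round(s_3, k_3) = 0xF17FA6
s_5 = Round(s_4, k_4) = 0xFA6C6E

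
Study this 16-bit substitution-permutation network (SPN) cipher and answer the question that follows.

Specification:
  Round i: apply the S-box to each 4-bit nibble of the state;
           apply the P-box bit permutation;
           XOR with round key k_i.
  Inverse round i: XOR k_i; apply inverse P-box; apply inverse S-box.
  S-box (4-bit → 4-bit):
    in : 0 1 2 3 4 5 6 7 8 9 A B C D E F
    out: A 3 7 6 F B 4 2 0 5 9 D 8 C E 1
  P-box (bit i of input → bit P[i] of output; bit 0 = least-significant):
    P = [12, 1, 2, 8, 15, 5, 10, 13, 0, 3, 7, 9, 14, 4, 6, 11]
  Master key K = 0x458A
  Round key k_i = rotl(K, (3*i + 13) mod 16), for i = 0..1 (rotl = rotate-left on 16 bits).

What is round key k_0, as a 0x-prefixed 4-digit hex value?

K = 0x458A
k_0 = rotl(K, (3*0+13) mod 16) = rotl(K, 13) = 0x48B1

0x48B1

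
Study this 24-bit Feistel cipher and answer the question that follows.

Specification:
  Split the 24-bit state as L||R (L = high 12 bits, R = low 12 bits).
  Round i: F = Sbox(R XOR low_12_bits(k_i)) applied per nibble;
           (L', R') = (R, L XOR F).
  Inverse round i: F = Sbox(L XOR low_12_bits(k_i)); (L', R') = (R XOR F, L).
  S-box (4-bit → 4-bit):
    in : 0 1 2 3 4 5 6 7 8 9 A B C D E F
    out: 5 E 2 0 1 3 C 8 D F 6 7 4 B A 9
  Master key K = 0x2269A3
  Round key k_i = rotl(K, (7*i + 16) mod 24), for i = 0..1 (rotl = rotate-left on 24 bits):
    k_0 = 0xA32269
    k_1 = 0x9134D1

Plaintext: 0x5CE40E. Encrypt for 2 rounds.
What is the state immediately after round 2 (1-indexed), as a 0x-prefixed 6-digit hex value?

s_0 = plaintext = 0x5CE40E
s_1 = Round(s_0, k_0) = 0x40E906
s_2 = Round(s_1, k_1) = 0x906FB6

0x906FB6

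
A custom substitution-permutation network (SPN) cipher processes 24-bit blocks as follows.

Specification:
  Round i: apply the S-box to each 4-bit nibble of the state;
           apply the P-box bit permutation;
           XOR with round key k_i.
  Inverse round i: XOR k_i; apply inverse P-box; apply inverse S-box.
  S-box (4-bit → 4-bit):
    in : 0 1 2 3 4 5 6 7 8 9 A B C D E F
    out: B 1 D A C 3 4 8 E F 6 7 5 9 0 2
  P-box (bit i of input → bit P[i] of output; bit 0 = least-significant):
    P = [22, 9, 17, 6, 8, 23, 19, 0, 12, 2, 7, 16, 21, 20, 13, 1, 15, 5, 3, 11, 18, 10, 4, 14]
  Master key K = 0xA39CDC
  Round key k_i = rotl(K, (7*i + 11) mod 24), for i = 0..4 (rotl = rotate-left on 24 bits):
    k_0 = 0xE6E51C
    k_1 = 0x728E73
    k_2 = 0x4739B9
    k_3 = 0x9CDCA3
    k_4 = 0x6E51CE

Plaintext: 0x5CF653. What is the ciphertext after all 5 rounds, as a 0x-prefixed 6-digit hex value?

s_0 = plaintext = 0x5CF653
s_1 = Round(s_0, k_0) = 0x7262D4
s_2 = Round(s_1, k_1) = 0x7177BA
s_3 = Round(s_2, k_2) = 0xCCFABB
s_4 = Round(s_3, k_3) = 0x425F3F
s_5 = Round(s_4, k_4) = 0xDE9BD3

0xDE9BD3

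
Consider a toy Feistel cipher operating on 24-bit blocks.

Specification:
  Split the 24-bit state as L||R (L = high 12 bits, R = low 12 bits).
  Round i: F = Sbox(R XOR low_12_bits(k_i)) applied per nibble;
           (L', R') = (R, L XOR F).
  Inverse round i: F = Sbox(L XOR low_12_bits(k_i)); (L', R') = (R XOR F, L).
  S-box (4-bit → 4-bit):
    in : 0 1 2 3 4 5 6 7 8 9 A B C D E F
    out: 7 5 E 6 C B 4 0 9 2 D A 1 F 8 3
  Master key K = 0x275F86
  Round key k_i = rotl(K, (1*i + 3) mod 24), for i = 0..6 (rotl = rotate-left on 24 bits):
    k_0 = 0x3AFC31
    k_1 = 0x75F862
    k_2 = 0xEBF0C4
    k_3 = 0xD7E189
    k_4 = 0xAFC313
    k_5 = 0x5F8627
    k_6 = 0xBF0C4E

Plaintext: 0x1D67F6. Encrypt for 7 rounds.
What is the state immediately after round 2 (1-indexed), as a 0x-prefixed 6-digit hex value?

0xBC612A

s_0 = plaintext = 0x1D67F6
s_1 = Round(s_0, k_0) = 0x7F6BC6
s_2 = Round(s_1, k_1) = 0xBC612A
s_3 = Round(s_2, k_2) = 0x12AE4E
s_4 = Round(s_3, k_3) = 0xE4E23A
s_5 = Round(s_4, k_4) = 0x23ABAC
s_6 = Round(s_5, k_5) = 0xBACDA0
s_7 = Round(s_6, k_6) = 0xDA0E24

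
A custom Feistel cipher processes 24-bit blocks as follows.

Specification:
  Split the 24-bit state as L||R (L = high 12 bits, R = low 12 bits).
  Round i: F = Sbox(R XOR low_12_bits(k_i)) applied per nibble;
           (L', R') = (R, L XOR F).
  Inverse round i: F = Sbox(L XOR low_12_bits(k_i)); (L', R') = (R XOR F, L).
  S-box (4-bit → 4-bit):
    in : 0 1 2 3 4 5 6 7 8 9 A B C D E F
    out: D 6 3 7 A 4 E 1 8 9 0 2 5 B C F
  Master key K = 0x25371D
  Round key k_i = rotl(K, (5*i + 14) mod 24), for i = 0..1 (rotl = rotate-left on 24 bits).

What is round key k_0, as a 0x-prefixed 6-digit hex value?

K = 0x25371D
k_0 = rotl(K, (5*0+14) mod 24) = rotl(K, 14) = 0xC7494D

0xC7494D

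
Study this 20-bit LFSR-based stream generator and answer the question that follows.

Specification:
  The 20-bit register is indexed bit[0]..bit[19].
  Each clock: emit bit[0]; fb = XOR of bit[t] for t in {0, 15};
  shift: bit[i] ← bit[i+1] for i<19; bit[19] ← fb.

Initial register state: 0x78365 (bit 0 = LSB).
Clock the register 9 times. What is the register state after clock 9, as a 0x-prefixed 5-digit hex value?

reg_0 = 0x78365
clock 1: out=1, reg = 0x3C1B2
clock 2: out=0, reg = 0x9E0D9
clock 3: out=1, reg = 0x4F06C
clock 4: out=0, reg = 0xA7836
clock 5: out=0, reg = 0x53C1B
clock 6: out=1, reg = 0xA9E0D
clock 7: out=1, reg = 0x54F06
clock 8: out=0, reg = 0x2A783
clock 9: out=1, reg = 0x153C1

0x153C1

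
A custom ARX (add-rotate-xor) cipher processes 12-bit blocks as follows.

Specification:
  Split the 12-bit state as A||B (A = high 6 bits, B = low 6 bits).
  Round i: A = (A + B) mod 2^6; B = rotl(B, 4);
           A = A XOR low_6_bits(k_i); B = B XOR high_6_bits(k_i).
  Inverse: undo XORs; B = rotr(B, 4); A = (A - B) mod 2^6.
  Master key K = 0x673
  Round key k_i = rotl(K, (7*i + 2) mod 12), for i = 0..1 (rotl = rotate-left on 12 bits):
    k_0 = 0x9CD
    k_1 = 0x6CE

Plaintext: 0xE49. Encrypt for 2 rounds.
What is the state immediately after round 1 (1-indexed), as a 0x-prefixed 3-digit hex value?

s_0 = plaintext = 0xE49
s_1 = Round(s_0, k_0) = 0x3F5
s_2 = Round(s_1, k_1) = 0x286

0x3F5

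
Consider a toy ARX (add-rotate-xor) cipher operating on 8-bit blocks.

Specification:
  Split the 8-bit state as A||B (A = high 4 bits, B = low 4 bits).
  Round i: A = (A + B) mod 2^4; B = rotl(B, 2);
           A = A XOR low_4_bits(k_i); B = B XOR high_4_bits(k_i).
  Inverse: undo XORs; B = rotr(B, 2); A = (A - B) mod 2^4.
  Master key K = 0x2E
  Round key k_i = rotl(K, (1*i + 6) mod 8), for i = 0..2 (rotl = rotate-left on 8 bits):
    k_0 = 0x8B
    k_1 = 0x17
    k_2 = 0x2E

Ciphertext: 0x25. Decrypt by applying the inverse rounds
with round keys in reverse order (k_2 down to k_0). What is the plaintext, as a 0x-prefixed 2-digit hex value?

0x0E

s_0 = ciphertext = 0x25
s_1 = InvRound(s_0, k_2) = 0xFD
s_2 = InvRound(s_1, k_1) = 0x53
s_3 = InvRound(s_2, k_0) = 0x0E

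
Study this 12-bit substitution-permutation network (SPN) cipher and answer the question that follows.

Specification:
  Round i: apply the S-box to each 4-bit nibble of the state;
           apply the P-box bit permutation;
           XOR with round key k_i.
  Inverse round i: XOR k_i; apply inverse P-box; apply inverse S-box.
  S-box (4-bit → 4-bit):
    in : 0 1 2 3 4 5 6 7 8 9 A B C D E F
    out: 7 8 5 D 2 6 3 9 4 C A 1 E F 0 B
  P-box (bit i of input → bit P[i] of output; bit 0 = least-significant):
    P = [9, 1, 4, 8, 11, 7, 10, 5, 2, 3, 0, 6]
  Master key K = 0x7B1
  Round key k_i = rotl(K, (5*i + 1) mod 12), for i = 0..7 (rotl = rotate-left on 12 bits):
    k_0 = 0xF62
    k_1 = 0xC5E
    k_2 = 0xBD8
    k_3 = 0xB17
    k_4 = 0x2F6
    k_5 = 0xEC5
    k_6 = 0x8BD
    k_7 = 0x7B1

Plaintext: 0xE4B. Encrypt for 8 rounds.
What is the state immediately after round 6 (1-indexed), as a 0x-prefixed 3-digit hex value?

s_0 = plaintext = 0xE4B
s_1 = Round(s_0, k_0) = 0xDE2
s_2 = Round(s_1, k_1) = 0xE03
s_3 = Round(s_2, k_2) = 0x448
s_4 = Round(s_3, k_3) = 0xB8F
s_5 = Round(s_4, k_4) = 0x5F0
s_6 = Round(s_5, k_5) = 0x47E
s_7 = Round(s_6, k_6) = 0x095
s_8 = Round(s_7, k_7) = 0x38E

0x47E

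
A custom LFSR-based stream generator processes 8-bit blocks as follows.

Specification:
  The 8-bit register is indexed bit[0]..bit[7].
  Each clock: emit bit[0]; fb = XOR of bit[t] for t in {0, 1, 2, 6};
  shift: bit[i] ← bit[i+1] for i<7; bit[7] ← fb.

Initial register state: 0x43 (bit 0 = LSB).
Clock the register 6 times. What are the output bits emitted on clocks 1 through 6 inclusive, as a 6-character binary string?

reg_0 = 0x43
clock 1: out=1, reg = 0xA1
clock 2: out=1, reg = 0xD0
clock 3: out=0, reg = 0xE8
clock 4: out=0, reg = 0xF4
clock 5: out=0, reg = 0x7A
clock 6: out=0, reg = 0x3D

110000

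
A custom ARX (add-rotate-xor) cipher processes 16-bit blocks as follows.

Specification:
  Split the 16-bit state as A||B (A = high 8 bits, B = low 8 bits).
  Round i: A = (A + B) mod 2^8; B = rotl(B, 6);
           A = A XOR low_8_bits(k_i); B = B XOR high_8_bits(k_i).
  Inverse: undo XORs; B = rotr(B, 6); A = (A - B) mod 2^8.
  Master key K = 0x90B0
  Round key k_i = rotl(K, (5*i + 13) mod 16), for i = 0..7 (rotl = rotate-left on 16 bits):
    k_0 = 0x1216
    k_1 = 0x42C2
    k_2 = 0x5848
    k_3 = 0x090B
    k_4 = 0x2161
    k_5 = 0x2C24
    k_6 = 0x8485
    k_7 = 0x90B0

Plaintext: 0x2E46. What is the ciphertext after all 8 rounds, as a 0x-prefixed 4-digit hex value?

0xA9C2

s_0 = plaintext = 0x2E46
s_1 = Round(s_0, k_0) = 0x6283
s_2 = Round(s_1, k_1) = 0x27A2
s_3 = Round(s_2, k_2) = 0x81F0
s_4 = Round(s_3, k_3) = 0x7A35
s_5 = Round(s_4, k_4) = 0xCE6C
s_6 = Round(s_5, k_5) = 0x1E37
s_7 = Round(s_6, k_6) = 0xD049
s_8 = Round(s_7, k_7) = 0xA9C2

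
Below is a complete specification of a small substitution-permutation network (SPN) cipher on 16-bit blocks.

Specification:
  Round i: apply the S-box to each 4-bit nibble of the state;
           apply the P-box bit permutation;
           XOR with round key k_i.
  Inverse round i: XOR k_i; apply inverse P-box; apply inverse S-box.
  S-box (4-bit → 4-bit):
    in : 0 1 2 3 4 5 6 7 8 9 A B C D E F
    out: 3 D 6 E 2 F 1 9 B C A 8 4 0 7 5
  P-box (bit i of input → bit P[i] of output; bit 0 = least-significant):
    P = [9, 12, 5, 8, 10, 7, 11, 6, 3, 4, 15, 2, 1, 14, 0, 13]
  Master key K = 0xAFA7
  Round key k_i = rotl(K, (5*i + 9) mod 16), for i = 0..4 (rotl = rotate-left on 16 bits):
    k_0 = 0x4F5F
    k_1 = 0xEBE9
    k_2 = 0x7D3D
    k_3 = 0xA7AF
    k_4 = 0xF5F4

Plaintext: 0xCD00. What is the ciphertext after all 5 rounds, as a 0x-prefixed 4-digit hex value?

s_0 = plaintext = 0xCD00
s_1 = Round(s_0, k_0) = 0x59DE
s_2 = Round(s_1, k_1) = 0x19CE
s_3 = Round(s_2, k_2) = 0xC71A
s_4 = Round(s_3, k_3) = 0xBAE2
s_5 = Round(s_4, k_4) = 0xC940

0xC940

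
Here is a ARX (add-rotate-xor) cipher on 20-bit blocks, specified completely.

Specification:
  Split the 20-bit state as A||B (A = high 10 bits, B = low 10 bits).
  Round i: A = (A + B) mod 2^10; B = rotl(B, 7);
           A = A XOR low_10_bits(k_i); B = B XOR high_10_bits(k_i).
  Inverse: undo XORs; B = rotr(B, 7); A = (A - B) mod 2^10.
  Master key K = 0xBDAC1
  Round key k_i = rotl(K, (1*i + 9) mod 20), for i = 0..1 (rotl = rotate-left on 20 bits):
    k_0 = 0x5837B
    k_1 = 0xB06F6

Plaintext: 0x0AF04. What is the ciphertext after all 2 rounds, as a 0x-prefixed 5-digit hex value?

0x68AA1

s_0 = plaintext = 0x0AF04
s_1 = Round(s_0, k_0) = 0x15300
s_2 = Round(s_1, k_1) = 0x68AA1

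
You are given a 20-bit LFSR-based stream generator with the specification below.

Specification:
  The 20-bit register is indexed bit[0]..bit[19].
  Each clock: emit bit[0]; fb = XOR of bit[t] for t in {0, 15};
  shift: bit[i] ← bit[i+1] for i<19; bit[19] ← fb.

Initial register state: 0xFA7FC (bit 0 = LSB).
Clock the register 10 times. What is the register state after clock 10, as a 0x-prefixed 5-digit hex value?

reg_0 = 0xFA7FC
clock 1: out=0, reg = 0xFD3FE
clock 2: out=0, reg = 0xFE9FF
clock 3: out=1, reg = 0x7F4FF
clock 4: out=1, reg = 0x3FA7F
clock 5: out=1, reg = 0x1FD3F
clock 6: out=1, reg = 0x0FE9F
clock 7: out=1, reg = 0x07F4F
clock 8: out=1, reg = 0x83FA7
clock 9: out=1, reg = 0xC1FD3
clock 10: out=1, reg = 0xE0FE9

0xE0FE9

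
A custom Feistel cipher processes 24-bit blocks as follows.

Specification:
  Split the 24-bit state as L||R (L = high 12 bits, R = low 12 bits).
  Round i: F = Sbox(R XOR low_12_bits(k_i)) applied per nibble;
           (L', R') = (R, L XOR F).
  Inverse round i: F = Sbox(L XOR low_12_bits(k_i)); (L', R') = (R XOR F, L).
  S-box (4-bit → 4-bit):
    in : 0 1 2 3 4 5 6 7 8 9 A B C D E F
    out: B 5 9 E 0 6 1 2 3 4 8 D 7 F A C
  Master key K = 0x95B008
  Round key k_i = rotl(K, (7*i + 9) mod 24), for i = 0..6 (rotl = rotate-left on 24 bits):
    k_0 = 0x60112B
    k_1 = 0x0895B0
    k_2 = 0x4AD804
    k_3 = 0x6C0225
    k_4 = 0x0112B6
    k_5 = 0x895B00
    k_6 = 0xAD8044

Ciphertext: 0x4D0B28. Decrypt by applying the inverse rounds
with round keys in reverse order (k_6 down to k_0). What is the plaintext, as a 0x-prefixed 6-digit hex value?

s_0 = ciphertext = 0x4D0B28
s_1 = InvRound(s_0, k_6) = 0xB684D0
s_2 = InvRound(s_1, k_5) = 0xFC3B68
s_3 = InvRound(s_2, k_4) = 0x44EFC3
s_4 = InvRound(s_3, k_3) = 0xEDE44E
s_5 = InvRound(s_4, k_2) = 0x5B6EDE
s_6 = InvRound(s_5, k_1) = 0x56F5B6
s_7 = InvRound(s_6, k_0) = 0x5B656F

0x5B656F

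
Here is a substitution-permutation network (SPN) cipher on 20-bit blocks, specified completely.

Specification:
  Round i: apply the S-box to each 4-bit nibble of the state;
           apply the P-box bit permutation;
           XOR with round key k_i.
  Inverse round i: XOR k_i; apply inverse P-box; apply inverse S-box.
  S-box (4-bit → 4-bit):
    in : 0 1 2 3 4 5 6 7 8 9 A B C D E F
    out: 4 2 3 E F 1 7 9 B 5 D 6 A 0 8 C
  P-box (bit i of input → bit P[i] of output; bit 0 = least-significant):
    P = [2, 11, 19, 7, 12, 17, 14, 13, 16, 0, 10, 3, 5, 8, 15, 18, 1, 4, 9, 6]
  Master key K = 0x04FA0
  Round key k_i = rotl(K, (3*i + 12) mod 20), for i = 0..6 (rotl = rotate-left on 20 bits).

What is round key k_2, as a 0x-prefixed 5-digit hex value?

K = 0x04FA0
k_0 = rotl(K, (3*0+12) mod 20) = rotl(K, 12) = 0xA004F
k_1 = rotl(K, (3*1+12) mod 20) = rotl(K, 15) = 0x0027D
k_2 = rotl(K, (3*2+12) mod 20) = rotl(K, 18) = 0x013E8

0x013E8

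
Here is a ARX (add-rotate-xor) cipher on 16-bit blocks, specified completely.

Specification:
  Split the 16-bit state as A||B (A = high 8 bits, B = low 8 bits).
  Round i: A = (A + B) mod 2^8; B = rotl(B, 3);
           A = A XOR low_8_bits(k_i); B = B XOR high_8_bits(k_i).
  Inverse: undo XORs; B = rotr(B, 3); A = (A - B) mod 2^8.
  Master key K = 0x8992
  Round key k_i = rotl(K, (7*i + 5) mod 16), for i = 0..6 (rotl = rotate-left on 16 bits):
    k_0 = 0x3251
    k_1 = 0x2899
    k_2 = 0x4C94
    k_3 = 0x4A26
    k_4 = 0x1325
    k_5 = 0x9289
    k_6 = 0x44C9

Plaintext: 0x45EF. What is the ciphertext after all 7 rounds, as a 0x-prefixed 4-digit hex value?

0x4665

s_0 = plaintext = 0x45EF
s_1 = Round(s_0, k_0) = 0x654D
s_2 = Round(s_1, k_1) = 0x2B42
s_3 = Round(s_2, k_2) = 0xF95E
s_4 = Round(s_3, k_3) = 0x71B8
s_5 = Round(s_4, k_4) = 0x0CD6
s_6 = Round(s_5, k_5) = 0x6B24
s_7 = Round(s_6, k_6) = 0x4665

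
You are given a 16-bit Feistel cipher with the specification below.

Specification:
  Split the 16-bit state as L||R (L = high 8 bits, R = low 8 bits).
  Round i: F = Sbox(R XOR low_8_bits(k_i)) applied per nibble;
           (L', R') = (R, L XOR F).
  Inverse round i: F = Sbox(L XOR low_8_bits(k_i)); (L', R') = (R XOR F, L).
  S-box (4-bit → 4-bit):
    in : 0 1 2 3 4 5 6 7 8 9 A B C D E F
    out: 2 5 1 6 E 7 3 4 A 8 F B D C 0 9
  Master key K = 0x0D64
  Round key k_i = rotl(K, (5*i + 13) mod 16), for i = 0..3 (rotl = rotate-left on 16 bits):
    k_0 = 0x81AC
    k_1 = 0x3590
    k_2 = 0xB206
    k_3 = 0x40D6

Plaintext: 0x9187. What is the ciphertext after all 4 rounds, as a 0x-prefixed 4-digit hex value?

s_0 = plaintext = 0x9187
s_1 = Round(s_0, k_0) = 0x878A
s_2 = Round(s_1, k_1) = 0x8AD8
s_3 = Round(s_2, k_2) = 0xD84A
s_4 = Round(s_3, k_3) = 0x4A55

0x4A55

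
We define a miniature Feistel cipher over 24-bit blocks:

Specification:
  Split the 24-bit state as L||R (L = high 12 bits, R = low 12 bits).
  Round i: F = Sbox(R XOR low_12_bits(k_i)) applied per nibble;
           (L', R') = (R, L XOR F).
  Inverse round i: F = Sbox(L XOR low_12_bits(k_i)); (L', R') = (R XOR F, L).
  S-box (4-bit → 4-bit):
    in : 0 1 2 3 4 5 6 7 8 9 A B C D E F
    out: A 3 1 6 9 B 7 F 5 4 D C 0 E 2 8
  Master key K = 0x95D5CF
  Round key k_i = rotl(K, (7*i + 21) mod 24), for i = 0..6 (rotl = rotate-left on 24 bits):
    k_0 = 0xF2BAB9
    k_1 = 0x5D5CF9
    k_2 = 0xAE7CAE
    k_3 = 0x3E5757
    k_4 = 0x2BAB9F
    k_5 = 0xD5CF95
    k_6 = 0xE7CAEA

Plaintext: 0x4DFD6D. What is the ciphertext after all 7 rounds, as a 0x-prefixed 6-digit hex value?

0xD9CA94

s_0 = plaintext = 0x4DFD6D
s_1 = Round(s_0, k_0) = 0xD6DB36
s_2 = Round(s_1, k_1) = 0xB36265
s_3 = Round(s_2, k_2) = 0x26593A
s_4 = Round(s_3, k_3) = 0x93A01B
s_5 = Round(s_4, k_4) = 0x01B563
s_6 = Round(s_5, k_5) = 0x563D9C
s_7 = Round(s_6, k_6) = 0xD9CA94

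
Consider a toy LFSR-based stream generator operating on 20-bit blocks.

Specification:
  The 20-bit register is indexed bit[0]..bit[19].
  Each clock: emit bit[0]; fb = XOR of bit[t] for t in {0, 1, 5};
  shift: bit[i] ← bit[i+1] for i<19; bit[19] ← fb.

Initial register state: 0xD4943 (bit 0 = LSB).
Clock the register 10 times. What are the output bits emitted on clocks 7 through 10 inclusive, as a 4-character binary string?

reg_0 = 0xD4943
clock 1: out=1, reg = 0x6A4A1
clock 2: out=1, reg = 0x35250
clock 3: out=0, reg = 0x1A928
clock 4: out=0, reg = 0x8D494
clock 5: out=0, reg = 0x46A4A
clock 6: out=0, reg = 0xA3525
clock 7: out=1, reg = 0x51A92
clock 8: out=0, reg = 0xA8D49
clock 9: out=1, reg = 0xD46A4
clock 10: out=0, reg = 0xEA352

1010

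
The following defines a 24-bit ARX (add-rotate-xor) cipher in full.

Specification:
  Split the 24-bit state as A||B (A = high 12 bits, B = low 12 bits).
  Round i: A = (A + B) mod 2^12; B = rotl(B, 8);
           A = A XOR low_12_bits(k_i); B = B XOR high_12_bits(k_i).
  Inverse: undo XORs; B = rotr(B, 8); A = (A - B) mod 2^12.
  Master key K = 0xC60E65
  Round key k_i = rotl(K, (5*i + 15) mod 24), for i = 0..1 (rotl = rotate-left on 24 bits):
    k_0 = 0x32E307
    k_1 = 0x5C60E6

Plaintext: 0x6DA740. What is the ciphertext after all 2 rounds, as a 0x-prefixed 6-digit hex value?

s_0 = plaintext = 0x6DA740
s_1 = Round(s_0, k_0) = 0xD1D35A
s_2 = Round(s_1, k_1) = 0x091FF3

0x091FF3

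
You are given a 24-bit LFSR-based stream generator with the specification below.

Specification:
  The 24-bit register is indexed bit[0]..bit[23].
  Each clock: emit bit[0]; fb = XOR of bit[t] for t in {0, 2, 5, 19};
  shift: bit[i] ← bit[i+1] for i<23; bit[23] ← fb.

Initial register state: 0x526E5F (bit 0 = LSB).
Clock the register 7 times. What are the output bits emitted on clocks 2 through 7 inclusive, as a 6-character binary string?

111101

reg_0 = 0x526E5F
clock 1: out=1, reg = 0x29372F
clock 2: out=1, reg = 0x149B97
clock 3: out=1, reg = 0x0A4DCB
clock 4: out=1, reg = 0x0526E5
clock 5: out=1, reg = 0x829372
clock 6: out=0, reg = 0xC149B9
clock 7: out=1, reg = 0x60A4DC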